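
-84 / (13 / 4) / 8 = -42 / 13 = -3.23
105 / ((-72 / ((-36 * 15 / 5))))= 315 / 2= 157.50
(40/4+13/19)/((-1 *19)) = -203/361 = -0.56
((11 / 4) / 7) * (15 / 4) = 165 / 112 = 1.47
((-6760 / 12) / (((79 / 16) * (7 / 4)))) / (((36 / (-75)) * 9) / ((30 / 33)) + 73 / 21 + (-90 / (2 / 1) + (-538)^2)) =-6760000 / 30006926527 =-0.00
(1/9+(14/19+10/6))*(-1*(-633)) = 90730/57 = 1591.75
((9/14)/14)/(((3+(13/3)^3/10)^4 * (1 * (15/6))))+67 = 268413653121679483/4006173855801649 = 67.00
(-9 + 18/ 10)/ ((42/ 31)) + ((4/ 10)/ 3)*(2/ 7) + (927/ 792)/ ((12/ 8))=-20771/ 4620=-4.50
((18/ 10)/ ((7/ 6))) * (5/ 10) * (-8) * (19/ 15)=-1368/ 175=-7.82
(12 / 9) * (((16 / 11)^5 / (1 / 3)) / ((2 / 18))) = 37748736 / 161051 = 234.39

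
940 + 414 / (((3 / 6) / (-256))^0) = 1354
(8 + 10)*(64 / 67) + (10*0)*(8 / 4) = 1152 / 67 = 17.19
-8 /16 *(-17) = 17 /2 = 8.50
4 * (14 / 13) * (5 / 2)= 140 / 13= 10.77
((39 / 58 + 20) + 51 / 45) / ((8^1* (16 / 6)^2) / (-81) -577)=-0.04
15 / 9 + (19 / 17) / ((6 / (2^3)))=161 / 51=3.16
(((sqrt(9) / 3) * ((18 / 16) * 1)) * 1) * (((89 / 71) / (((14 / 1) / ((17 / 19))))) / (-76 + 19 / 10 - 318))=-22695 / 98736008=-0.00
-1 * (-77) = 77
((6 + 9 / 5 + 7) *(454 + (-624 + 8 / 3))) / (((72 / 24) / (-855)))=705812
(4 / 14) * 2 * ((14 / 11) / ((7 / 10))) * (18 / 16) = 90 / 77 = 1.17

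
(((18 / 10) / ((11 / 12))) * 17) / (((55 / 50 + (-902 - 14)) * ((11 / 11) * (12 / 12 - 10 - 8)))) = 216 / 100639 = 0.00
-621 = -621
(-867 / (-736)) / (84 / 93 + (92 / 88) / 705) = 1.30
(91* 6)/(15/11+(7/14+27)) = 12012/635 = 18.92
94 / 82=47 / 41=1.15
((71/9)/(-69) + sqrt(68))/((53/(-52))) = 3692/32913 - 104*sqrt(17)/53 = -7.98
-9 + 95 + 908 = 994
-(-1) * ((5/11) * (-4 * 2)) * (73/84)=-730/231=-3.16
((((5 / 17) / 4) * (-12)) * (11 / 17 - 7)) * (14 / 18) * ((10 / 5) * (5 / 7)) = 1800 / 289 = 6.23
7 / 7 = 1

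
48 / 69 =16 / 23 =0.70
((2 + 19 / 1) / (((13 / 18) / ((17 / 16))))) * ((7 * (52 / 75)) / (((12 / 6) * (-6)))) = -2499 / 200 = -12.50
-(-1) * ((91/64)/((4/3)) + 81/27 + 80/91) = 115211/23296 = 4.95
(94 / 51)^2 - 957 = -2480321 / 2601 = -953.60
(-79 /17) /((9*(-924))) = 79 /141372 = 0.00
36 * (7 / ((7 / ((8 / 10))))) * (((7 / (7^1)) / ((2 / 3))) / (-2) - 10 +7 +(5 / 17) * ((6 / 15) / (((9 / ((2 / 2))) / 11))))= -8828 / 85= -103.86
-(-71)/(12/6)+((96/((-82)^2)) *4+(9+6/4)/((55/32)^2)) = 39.11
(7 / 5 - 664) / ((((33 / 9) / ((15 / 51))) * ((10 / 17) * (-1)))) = 9939 / 110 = 90.35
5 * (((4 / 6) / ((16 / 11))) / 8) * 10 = 275 / 96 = 2.86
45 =45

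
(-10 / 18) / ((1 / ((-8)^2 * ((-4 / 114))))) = 640 / 513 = 1.25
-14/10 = -7/5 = -1.40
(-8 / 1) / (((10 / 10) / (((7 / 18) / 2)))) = -14 / 9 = -1.56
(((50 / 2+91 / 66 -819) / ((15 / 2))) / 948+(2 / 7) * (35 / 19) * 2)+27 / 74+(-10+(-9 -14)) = -10455521189 / 329889780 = -31.69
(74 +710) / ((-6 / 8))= -3136 / 3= -1045.33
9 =9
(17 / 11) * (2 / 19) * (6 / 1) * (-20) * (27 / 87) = -6.06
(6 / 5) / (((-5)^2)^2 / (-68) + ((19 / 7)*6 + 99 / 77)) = 2856 / 19945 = 0.14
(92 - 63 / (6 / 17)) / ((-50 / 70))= 1211 / 10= 121.10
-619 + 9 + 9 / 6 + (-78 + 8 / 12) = -4115 / 6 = -685.83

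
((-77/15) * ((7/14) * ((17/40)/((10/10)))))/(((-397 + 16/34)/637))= 2025023/1155600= 1.75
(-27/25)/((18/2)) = -3/25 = -0.12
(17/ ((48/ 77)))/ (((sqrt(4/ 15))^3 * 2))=6545 * sqrt(15)/ 256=99.02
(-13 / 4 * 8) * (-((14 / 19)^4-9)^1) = -29496298 / 130321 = -226.34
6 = 6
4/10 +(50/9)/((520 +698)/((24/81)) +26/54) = 891026/2220065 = 0.40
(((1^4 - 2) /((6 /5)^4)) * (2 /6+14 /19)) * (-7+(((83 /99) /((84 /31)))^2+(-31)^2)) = -492.40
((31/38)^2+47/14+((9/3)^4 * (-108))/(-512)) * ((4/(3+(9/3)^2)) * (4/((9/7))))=6827701/311904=21.89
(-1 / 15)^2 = 1 / 225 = 0.00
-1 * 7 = -7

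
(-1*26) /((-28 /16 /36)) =3744 /7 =534.86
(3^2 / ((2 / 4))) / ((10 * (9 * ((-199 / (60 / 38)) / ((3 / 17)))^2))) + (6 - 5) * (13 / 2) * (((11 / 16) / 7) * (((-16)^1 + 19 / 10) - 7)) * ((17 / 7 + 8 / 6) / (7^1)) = -9848197692103643 / 1360431097005120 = -7.24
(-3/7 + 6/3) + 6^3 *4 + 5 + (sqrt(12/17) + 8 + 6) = 885.41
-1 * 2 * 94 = -188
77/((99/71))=55.22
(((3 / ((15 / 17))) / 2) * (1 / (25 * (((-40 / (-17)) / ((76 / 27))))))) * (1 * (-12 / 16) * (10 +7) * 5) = -93347 / 18000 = -5.19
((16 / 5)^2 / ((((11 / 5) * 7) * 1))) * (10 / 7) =512 / 539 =0.95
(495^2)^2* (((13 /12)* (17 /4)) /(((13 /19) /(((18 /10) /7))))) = 103885885456.47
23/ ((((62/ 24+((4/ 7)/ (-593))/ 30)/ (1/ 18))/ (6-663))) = -209085870/ 643397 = -324.97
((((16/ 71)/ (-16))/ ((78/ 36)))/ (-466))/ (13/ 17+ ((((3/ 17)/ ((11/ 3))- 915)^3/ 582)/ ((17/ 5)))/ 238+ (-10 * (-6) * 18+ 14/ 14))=-1283194343893/ 50095684909711437490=-0.00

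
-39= -39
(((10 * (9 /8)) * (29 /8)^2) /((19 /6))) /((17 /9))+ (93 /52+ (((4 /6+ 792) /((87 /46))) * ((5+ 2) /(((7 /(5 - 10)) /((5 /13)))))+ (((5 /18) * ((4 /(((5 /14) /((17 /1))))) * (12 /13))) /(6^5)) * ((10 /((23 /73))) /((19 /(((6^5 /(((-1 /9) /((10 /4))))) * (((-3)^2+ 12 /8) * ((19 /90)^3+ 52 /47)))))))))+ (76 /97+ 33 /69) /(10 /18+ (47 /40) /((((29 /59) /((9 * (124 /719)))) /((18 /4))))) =-32925138145705217461587823 /1477958823312115098240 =-22277.44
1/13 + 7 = 92/13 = 7.08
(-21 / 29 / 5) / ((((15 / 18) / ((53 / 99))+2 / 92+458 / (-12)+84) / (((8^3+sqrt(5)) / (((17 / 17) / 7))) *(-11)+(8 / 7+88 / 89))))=11826738 *sqrt(5) / 50281505+538891658208 / 4475053945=120.95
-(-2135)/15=427/3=142.33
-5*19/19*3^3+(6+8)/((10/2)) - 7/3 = -2018/15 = -134.53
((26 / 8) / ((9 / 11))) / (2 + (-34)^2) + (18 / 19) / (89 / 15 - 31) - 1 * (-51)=1897317313 / 37227384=50.97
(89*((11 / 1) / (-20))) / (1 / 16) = -3916 / 5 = -783.20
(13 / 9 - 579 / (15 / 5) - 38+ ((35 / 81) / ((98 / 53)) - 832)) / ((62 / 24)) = -2407078 / 5859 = -410.83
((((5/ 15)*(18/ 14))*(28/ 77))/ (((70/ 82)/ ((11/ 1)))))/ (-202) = -246/ 24745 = -0.01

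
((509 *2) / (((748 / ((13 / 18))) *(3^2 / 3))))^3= 289723287113 / 8237512489536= 0.04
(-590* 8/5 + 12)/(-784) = 233/196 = 1.19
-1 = -1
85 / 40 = 2.12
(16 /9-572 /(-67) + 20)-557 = -317591 /603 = -526.68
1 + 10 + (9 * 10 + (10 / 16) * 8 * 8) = 141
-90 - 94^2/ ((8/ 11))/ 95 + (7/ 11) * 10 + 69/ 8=-1696251/ 8360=-202.90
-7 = -7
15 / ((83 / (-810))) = -146.39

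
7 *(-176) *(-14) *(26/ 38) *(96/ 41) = 21525504/ 779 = 27632.23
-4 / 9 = -0.44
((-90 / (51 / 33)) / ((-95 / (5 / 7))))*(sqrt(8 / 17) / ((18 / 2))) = 220*sqrt(34) / 38437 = 0.03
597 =597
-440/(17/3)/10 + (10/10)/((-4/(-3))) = -477/68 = -7.01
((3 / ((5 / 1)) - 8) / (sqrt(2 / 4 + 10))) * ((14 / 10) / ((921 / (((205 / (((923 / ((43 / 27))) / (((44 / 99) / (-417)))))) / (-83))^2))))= -1840036048 * sqrt(42) / 166504175457030316034883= -0.00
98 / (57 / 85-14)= -8330 / 1133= -7.35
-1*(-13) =13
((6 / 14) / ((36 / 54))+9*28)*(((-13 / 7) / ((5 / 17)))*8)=-3126708 / 245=-12762.07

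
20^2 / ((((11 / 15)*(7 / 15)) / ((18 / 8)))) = 202500 / 77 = 2629.87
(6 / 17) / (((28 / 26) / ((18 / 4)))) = 1.47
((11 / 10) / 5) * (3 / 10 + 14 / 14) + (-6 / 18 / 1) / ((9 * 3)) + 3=132583 / 40500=3.27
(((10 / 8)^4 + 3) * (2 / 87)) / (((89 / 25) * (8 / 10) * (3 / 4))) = 174125 / 2973312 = 0.06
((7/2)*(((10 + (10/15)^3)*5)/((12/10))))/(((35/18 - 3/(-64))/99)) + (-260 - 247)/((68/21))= 570031091/77996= 7308.47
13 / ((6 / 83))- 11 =1013 / 6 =168.83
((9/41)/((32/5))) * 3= 135/1312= 0.10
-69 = -69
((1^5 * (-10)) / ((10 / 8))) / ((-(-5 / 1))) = -8 / 5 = -1.60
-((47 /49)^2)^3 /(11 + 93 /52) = -560519197108 /9204455988665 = -0.06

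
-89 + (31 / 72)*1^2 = -6377 / 72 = -88.57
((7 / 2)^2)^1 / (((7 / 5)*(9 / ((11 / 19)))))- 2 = -983 / 684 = -1.44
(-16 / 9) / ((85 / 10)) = -32 / 153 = -0.21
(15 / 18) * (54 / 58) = 45 / 58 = 0.78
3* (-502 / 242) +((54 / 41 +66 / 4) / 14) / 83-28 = -394394263 / 11529364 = -34.21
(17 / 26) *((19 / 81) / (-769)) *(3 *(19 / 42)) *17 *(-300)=2608225 / 1889433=1.38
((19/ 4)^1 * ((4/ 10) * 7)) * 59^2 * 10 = 462973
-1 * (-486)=486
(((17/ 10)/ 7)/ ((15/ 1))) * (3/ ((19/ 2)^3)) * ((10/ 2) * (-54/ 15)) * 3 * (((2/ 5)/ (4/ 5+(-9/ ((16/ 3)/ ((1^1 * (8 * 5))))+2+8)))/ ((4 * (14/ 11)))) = 748/ 176447775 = 0.00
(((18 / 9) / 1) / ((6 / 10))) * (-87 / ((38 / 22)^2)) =-35090 / 361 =-97.20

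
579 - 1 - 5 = 573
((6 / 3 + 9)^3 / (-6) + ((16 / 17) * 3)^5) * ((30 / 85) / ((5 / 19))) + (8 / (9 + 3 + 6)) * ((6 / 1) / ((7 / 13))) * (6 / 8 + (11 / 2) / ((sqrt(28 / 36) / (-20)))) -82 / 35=-11440 * sqrt(7) / 49 -9371035187 / 168962983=-673.16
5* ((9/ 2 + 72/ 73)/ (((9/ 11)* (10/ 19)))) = 18601/ 292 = 63.70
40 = 40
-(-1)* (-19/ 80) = -19/ 80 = -0.24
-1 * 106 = -106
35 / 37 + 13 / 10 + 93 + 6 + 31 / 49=1847059 / 18130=101.88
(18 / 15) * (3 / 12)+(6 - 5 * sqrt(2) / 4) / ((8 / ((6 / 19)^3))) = 22197 / 68590 - 135 * sqrt(2) / 27436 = 0.32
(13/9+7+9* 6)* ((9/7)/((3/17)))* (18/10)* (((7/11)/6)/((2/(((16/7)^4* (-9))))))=-1408794624/132055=-10668.24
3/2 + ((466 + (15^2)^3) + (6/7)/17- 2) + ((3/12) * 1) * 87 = 5422169455/476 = 11391112.30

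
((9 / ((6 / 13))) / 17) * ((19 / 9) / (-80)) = -247 / 8160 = -0.03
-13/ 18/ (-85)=13/ 1530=0.01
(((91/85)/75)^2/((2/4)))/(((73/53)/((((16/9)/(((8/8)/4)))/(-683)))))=-56178304/18236708296875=-0.00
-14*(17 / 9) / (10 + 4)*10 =-170 / 9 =-18.89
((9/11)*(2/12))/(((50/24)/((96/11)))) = 1728/3025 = 0.57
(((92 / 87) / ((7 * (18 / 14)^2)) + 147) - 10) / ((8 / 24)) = 966083 / 2349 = 411.27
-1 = -1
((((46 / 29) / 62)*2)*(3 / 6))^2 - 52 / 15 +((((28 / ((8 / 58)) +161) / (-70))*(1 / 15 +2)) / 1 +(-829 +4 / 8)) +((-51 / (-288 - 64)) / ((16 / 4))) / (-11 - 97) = -863066477778161 / 1024152307200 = -842.71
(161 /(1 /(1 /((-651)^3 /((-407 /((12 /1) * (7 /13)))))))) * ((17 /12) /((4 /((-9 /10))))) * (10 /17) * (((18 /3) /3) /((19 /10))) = -608465 /83871913104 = -0.00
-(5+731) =-736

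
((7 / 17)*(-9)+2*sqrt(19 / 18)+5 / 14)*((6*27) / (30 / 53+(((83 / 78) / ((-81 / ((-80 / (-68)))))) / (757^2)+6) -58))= 6193848733404111 / 587238063737584 -44038238589657*sqrt(38) / 41945575981256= 4.08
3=3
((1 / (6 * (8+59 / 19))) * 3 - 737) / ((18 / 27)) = -932985 / 844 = -1105.43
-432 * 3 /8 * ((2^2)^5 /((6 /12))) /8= -41472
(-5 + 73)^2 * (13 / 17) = 3536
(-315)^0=1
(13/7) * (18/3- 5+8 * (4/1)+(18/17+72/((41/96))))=1836159/4879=376.34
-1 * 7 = -7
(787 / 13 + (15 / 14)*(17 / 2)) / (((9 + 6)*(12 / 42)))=25351 / 1560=16.25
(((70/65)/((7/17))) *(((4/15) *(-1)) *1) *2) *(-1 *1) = 272/195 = 1.39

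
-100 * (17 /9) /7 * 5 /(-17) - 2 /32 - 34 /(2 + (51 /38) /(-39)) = -9223541 /978768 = -9.42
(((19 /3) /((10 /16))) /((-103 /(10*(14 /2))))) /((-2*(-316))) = -266 /24411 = -0.01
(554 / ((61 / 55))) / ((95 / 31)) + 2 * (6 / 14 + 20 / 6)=4150316 / 24339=170.52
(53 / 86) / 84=53 / 7224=0.01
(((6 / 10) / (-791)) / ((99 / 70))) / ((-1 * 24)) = 1 / 44748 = 0.00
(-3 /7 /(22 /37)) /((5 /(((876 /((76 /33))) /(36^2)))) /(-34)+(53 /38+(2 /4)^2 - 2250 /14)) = 5234538 /1158854755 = 0.00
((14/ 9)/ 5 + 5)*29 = 6931/ 45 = 154.02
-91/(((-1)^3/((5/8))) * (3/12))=455/2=227.50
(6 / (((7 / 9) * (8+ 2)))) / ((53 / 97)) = 1.41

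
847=847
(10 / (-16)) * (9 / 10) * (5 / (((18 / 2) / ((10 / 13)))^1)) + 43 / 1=4447 / 104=42.76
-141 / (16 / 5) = -44.06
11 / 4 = 2.75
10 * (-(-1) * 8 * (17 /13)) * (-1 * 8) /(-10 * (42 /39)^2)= 3536 /49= 72.16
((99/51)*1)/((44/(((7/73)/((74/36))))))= 189/91834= 0.00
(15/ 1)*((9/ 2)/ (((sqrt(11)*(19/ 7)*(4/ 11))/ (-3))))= -2835*sqrt(11)/ 152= -61.86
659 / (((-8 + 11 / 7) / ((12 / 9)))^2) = 516656 / 18225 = 28.35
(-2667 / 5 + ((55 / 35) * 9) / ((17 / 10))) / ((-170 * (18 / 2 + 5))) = 312423 / 1416100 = 0.22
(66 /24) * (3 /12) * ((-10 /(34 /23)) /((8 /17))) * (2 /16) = -1.24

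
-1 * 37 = -37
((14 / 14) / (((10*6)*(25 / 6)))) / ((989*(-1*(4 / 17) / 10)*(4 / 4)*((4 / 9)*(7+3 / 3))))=-153 / 3164800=-0.00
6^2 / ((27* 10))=2 / 15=0.13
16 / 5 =3.20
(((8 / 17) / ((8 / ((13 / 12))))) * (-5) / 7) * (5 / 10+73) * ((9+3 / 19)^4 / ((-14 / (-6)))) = -22343006790 / 2215457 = -10085.06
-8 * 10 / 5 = -16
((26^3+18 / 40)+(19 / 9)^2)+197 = 28800209 / 1620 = 17777.91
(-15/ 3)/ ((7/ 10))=-50/ 7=-7.14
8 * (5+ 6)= 88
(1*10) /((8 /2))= 2.50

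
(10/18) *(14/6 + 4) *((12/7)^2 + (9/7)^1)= 2185/147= 14.86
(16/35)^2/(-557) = -256/682325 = -0.00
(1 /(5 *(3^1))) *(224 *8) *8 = 14336 /15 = 955.73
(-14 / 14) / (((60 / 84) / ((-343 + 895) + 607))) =-8113 / 5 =-1622.60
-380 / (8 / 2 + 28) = -95 / 8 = -11.88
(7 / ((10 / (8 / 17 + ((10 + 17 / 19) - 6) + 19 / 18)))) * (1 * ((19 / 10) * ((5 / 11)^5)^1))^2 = 387892421875 / 63494815423248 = 0.01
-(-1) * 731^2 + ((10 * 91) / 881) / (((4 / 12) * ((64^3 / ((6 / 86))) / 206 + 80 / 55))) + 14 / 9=26270003759091943 / 49161385800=534362.56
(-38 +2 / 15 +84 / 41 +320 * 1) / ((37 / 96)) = 5592704 / 7585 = 737.34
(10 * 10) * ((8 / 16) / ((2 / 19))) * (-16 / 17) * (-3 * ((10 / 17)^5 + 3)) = 99398218800 / 24137569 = 4117.99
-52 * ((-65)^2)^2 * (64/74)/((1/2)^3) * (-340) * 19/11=3771680047174.45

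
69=69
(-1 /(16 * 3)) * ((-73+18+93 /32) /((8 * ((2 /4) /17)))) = 28339 /6144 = 4.61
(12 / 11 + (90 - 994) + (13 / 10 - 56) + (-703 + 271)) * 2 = -152857 / 55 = -2779.22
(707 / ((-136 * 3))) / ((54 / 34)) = -707 / 648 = -1.09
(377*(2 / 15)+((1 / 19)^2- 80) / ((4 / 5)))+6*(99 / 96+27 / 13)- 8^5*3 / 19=-5862468083 / 1126320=-5204.98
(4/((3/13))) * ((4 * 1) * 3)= 208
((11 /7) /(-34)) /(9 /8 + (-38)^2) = -4 /125069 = -0.00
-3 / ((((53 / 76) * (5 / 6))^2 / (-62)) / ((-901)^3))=-10070829961344 / 25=-402833198453.76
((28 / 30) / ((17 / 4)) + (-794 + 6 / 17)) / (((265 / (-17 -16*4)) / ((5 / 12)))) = 455229 / 4505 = 101.05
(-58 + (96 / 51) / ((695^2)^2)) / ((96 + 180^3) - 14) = -115023383258109 / 11565962122048485625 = -0.00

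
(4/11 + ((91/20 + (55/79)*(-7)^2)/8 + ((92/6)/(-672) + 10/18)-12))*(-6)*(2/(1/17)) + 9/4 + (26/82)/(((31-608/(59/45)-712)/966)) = 287745968093641/224592389560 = 1281.19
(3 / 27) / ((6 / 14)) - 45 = -44.74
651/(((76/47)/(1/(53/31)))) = 948507/4028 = 235.48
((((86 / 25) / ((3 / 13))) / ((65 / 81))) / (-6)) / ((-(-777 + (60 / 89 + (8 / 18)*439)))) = -0.01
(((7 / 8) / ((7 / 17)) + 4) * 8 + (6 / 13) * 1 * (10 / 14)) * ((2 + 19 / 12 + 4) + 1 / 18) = 1234475 / 3276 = 376.82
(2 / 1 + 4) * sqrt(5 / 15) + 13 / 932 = 13 / 932 + 2 * sqrt(3) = 3.48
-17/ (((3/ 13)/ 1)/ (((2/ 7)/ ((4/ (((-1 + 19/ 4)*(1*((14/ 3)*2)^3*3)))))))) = -48128.89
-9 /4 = -2.25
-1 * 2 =-2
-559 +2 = -557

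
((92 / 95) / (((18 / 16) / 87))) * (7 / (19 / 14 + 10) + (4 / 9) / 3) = 23350336 / 407835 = 57.25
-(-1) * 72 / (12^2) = 1 / 2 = 0.50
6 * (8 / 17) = 48 / 17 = 2.82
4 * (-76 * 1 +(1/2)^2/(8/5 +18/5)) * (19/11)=-150081/286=-524.76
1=1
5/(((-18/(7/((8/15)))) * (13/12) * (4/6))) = -525/104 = -5.05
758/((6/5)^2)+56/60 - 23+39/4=92533/180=514.07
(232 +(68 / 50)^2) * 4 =584624 / 625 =935.40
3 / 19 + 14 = 269 / 19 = 14.16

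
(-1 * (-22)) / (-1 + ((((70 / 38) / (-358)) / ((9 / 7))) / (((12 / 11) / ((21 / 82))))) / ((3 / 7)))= -1325247264 / 60370567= -21.95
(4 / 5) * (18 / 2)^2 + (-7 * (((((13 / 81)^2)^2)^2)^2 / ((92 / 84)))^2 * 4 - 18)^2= 933606343720141419880164432778922972829737058464519007840991879561933658451962135857067016771160220234958069358872350674815893144 / 2401250884053861676646513263889235106468278853648740895352388004526279296344843777788017042089826372727981376329181763391088405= 388.80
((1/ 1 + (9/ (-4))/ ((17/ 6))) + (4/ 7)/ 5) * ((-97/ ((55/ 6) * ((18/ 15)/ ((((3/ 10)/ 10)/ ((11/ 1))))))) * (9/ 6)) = -332613/ 28798000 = -0.01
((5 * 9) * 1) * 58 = 2610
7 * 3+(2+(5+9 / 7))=205 / 7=29.29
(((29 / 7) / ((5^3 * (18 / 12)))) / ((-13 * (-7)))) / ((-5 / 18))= -348 / 398125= -0.00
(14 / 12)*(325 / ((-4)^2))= 2275 / 96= 23.70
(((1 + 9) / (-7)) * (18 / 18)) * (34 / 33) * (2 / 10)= -68 / 231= -0.29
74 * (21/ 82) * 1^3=777/ 41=18.95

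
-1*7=-7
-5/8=-0.62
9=9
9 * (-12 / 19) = -108 / 19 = -5.68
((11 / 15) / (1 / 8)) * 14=1232 / 15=82.13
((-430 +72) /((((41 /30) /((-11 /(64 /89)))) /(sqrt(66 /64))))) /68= 2628615*sqrt(66) /356864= 59.84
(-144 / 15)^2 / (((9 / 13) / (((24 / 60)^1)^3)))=26624 / 3125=8.52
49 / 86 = 0.57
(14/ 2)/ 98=1/ 14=0.07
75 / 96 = 25 / 32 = 0.78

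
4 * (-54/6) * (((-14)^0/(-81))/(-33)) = -4/297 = -0.01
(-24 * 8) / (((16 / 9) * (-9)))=12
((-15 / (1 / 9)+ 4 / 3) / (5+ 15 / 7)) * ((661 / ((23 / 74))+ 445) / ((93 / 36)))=-332062486 / 17825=-18629.03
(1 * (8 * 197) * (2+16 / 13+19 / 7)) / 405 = 23.13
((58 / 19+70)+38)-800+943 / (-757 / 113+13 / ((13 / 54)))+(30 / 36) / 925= -15082976927 / 22545210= -669.01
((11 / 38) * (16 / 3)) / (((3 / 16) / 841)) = 1184128 / 171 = 6924.73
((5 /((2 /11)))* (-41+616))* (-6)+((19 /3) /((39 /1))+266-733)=-11154995 /117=-95341.84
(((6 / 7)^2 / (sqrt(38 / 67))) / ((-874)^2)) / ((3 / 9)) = 27 * sqrt(2546) / 355584278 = 0.00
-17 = -17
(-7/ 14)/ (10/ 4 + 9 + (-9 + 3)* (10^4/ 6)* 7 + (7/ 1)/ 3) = 3/ 419917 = 0.00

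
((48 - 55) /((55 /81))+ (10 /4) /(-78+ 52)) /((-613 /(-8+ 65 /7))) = 267831 /12272260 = 0.02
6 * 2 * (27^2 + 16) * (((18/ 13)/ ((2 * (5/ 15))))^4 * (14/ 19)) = 66515155560/ 542659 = 122572.66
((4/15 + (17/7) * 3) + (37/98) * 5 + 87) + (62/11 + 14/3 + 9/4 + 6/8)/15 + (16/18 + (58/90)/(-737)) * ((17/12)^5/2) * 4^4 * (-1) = -580507375517/1053055080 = -551.26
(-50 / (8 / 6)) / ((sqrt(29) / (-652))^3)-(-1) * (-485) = -485 + 10393792800 * sqrt(29) / 841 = 66553958.76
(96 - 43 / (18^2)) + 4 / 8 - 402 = -99025 / 324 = -305.63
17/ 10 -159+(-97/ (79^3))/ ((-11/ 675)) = -8530399067/ 54234290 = -157.29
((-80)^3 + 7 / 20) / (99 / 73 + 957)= -249173163 / 466400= -534.25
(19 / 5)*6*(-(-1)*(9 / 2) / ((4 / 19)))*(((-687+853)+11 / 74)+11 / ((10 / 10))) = 127773423 / 1480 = 86333.39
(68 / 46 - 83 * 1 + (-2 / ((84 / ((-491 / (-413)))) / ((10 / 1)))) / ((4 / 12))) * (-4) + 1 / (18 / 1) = 329.54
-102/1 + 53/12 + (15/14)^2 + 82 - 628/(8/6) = -71359/147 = -485.44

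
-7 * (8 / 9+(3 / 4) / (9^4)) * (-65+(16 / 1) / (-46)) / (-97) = -9091313 / 2168532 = -4.19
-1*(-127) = 127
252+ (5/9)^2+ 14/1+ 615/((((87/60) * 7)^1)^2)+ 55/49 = 912591994/3337929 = 273.40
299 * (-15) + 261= -4224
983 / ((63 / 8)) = 7864 / 63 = 124.83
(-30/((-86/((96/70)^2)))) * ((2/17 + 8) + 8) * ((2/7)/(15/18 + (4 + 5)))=22726656/73966235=0.31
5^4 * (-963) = -601875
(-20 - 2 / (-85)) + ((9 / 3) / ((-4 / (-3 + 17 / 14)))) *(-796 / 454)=-12061113 / 540260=-22.32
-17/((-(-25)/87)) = -1479/25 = -59.16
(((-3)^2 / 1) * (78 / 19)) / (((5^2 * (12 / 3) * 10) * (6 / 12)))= 351 / 4750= 0.07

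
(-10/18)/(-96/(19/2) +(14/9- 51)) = 95/10183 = 0.01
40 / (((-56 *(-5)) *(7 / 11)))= 11 / 49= 0.22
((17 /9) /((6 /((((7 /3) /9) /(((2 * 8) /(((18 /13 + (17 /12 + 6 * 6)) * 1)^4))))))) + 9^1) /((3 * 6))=159870218828276231 /248684321193984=642.86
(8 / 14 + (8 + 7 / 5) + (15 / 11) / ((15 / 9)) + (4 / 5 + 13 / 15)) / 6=14387 / 6930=2.08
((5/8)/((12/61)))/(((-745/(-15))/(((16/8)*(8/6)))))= 305/1788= 0.17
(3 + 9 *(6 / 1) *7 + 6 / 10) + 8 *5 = 2108 / 5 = 421.60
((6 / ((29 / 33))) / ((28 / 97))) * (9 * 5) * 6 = 1296405 / 203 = 6386.23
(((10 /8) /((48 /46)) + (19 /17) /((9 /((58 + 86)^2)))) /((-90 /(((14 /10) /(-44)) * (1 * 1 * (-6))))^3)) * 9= -1442126693 /6516576000000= -0.00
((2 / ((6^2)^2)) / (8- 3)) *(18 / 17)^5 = 2916 / 7099285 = 0.00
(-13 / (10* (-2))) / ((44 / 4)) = 13 / 220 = 0.06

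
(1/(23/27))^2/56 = 729/29624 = 0.02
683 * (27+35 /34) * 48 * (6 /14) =393821.24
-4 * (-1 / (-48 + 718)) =2 / 335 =0.01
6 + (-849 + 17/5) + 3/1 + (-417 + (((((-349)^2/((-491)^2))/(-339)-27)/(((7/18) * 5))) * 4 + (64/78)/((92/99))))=-372971556237796/285089131145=-1308.26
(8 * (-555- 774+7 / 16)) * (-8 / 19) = 85028 / 19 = 4475.16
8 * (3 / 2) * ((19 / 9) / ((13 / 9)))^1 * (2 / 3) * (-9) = -1368 / 13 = -105.23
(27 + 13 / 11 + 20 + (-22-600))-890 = -1463.82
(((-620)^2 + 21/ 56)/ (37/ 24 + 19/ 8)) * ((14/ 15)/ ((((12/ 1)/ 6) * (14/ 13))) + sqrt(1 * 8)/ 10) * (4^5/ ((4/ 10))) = 2361755904 * sqrt(2)/ 47 + 5117137792/ 47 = 179939681.33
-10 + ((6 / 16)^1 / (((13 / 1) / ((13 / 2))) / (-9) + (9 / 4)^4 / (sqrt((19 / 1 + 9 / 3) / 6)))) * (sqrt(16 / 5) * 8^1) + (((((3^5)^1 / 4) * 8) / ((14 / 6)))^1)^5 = 155713536 * sqrt(5) / 52287348095 + 1632586752 * sqrt(165) / 52287348095 + 6588516226860698 / 16807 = 392010247329.54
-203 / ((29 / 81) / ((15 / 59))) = -8505 / 59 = -144.15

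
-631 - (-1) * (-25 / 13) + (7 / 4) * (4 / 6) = -49277 / 78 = -631.76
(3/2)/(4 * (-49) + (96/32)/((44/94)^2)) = -726/88237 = -0.01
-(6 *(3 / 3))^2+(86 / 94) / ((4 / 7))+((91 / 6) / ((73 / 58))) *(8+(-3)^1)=1064387 / 41172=25.85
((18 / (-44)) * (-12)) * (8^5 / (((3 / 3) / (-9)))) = -15925248 / 11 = -1447749.82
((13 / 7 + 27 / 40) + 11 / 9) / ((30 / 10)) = 9461 / 7560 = 1.25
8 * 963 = 7704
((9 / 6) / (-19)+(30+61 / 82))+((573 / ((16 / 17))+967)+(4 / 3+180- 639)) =42956333 / 37392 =1148.81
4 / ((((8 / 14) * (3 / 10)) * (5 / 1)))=4.67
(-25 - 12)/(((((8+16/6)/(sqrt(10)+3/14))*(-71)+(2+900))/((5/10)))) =-59660613/2758151692 - 6178704*sqrt(10)/3447689615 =-0.03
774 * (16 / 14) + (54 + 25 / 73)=479785 / 511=938.91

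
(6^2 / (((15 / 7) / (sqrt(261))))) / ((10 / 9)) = 244.27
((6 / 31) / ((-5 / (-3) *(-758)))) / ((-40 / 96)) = 108 / 293725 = 0.00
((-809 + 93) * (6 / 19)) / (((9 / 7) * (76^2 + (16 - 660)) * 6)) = -1253 / 219393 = -0.01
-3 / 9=-0.33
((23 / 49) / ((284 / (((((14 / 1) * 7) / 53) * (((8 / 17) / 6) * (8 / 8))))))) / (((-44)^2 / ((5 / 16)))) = 115 / 2972348544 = 0.00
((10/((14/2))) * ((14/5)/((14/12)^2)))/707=144/34643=0.00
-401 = -401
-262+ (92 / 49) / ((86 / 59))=-260.71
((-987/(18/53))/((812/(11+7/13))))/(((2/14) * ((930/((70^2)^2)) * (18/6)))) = -261663981250/105183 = -2487702.21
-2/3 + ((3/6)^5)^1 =-61/96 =-0.64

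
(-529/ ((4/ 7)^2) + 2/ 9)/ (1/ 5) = -1166285/ 144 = -8099.20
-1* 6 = -6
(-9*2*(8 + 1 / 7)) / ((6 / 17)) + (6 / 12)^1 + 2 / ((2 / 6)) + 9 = -5597 / 14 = -399.79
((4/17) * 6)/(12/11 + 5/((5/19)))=264/3757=0.07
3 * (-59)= -177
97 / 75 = 1.29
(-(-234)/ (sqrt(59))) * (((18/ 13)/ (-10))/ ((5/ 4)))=-648 * sqrt(59)/ 1475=-3.37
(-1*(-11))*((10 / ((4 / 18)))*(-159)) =-78705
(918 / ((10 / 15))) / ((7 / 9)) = 12393 / 7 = 1770.43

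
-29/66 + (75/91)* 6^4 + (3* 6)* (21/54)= 6454603/6006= 1074.69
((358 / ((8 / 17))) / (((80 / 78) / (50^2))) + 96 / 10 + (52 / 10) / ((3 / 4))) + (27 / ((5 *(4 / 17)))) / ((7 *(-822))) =106698991411 / 57540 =1854344.65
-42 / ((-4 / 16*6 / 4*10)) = 56 / 5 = 11.20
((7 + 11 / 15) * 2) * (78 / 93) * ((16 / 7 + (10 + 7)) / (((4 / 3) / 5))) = 203580 / 217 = 938.16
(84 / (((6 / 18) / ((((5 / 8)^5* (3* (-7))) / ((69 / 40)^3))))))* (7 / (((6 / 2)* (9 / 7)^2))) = -6565234375 / 47305296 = -138.78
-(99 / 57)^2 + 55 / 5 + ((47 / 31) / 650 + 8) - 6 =72637567 / 7274150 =9.99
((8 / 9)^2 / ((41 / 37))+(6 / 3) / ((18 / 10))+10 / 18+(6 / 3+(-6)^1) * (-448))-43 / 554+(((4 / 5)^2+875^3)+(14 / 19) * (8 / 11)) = 6440065109679640921 / 9613132650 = 669923670.48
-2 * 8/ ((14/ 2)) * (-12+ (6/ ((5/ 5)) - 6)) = 192/ 7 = 27.43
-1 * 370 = -370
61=61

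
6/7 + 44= 314/7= 44.86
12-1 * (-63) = 75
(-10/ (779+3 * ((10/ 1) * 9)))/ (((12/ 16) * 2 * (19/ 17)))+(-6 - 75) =-4843573/ 59793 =-81.01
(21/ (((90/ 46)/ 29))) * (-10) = -9338/ 3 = -3112.67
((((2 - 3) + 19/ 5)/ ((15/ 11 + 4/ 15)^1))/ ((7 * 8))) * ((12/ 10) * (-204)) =-10098/ 1345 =-7.51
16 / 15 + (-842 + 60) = -11714 / 15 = -780.93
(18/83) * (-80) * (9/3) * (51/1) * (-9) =1982880/83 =23890.12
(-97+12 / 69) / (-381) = 2227 / 8763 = 0.25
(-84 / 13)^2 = 7056 / 169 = 41.75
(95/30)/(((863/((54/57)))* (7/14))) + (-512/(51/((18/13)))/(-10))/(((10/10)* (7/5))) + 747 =748.00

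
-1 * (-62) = 62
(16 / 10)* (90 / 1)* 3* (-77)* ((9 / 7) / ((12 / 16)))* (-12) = 684288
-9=-9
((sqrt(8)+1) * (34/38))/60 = 0.06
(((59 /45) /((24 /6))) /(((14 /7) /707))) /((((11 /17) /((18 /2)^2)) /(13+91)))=82967157 /55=1508493.76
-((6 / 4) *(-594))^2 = -793881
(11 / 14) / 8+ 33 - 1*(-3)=4043 / 112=36.10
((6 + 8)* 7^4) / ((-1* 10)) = -16807 / 5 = -3361.40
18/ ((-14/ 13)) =-117/ 7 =-16.71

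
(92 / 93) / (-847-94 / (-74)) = -851 / 727539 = -0.00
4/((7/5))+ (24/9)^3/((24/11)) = 6548/567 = 11.55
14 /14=1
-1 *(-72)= 72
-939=-939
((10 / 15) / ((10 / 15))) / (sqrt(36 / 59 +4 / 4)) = sqrt(5605) / 95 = 0.79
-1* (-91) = 91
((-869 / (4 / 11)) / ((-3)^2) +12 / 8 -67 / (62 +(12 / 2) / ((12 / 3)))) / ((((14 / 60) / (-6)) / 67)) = 58000895 / 127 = 456699.96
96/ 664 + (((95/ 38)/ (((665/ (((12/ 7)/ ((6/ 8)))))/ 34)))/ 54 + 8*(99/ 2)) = 826515848/ 2086371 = 396.15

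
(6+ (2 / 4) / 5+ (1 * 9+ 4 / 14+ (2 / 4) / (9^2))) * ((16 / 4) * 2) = 349088 / 2835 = 123.14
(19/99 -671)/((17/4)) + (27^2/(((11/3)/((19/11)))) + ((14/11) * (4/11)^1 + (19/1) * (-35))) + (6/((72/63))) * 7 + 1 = -32672569/74052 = -441.21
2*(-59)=-118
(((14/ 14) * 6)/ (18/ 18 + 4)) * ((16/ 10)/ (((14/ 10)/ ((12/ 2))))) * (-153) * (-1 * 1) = 44064/ 35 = 1258.97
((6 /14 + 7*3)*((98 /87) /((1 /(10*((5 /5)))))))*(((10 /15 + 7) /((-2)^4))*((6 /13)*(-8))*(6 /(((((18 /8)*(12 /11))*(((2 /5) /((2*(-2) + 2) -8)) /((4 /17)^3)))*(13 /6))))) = 11334400000 /72235839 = 156.91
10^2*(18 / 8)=225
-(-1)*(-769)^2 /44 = 591361 /44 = 13440.02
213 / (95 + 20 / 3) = 639 / 305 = 2.10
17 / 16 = 1.06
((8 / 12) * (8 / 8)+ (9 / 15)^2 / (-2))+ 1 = 223 / 150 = 1.49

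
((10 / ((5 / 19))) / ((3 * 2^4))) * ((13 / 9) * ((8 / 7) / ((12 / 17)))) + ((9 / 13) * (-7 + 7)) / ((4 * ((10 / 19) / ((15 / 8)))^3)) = 4199 / 2268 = 1.85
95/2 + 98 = 145.50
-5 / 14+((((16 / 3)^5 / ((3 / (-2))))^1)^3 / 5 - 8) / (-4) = 32281802173545071563 / 27119434230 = 1190356771.45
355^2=126025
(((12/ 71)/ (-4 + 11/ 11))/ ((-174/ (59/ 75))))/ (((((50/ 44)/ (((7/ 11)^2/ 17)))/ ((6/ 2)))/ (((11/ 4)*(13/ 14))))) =5369/ 131261250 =0.00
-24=-24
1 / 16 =0.06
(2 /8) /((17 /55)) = 55 /68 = 0.81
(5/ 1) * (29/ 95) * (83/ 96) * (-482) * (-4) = 580087/ 228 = 2544.24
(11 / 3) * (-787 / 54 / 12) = -8657 / 1944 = -4.45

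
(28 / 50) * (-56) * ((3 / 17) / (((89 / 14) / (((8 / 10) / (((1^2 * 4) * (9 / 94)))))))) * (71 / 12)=-18313456 / 1702125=-10.76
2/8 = 1/4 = 0.25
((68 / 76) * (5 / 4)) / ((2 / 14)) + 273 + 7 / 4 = 5369 / 19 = 282.58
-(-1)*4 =4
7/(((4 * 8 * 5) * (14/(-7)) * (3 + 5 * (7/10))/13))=-7/160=-0.04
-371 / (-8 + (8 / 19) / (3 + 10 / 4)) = 77539 / 1656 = 46.82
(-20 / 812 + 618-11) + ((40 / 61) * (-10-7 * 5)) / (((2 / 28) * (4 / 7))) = -115.98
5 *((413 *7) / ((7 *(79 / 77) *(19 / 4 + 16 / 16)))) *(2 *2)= 2544080 / 1817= 1400.15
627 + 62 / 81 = 50849 / 81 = 627.77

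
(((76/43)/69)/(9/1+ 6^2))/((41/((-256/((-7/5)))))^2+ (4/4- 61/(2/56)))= -0.00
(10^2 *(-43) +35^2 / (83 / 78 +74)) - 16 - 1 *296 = -5381542 / 1171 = -4595.68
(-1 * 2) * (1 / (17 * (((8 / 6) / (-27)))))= 81 / 34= 2.38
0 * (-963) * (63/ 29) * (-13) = 0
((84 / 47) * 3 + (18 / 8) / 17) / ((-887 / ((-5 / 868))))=87795 / 2460651536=0.00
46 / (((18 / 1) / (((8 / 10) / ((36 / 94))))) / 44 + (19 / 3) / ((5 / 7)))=1426920 / 281119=5.08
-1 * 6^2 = -36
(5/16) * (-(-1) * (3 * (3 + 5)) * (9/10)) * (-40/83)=-270/83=-3.25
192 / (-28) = -48 / 7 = -6.86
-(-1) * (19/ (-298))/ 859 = -19/ 255982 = -0.00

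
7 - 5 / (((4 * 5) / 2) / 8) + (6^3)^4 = 2176782339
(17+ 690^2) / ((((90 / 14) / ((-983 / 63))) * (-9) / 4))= 1872092044 / 3645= 513605.50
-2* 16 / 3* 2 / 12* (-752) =12032 / 9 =1336.89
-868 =-868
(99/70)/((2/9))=891/140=6.36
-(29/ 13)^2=-4.98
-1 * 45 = -45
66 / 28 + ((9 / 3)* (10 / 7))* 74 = 639 / 2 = 319.50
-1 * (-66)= 66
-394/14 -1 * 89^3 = -4934980/7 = -704997.14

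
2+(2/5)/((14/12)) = 2.34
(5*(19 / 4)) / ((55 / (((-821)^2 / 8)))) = 12806779 / 352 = 36382.89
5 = 5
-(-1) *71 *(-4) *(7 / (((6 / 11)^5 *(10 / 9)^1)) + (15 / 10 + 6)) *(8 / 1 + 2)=-84643147 / 216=-391866.42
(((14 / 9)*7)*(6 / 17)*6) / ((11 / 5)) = 1960 / 187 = 10.48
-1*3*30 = -90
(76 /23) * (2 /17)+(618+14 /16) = 619.26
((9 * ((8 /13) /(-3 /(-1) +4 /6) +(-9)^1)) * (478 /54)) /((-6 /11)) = 100619 /78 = 1289.99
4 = 4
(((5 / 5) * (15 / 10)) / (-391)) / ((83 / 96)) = -144 / 32453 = -0.00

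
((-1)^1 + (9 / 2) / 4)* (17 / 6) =17 / 48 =0.35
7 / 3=2.33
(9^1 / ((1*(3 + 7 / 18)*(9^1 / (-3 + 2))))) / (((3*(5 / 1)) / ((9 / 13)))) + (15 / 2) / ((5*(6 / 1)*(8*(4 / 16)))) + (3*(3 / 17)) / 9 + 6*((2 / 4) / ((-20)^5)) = 7342439557 / 43139200000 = 0.17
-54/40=-27/20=-1.35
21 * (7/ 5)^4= 50421/ 625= 80.67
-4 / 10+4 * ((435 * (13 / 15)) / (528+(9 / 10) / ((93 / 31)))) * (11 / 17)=649778 / 449055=1.45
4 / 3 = 1.33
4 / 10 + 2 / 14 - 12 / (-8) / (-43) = 1529 / 3010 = 0.51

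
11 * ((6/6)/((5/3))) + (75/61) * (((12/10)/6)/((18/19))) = 12553/1830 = 6.86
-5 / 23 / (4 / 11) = -55 / 92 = -0.60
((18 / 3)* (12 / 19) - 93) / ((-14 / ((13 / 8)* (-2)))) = -22035 / 1064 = -20.71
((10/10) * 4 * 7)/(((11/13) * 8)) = 91/22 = 4.14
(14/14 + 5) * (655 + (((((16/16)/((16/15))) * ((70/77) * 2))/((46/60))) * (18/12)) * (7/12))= 3941.67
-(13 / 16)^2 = -169 / 256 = -0.66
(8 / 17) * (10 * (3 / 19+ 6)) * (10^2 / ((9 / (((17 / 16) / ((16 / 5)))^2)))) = 690625 / 19456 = 35.50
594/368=297/184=1.61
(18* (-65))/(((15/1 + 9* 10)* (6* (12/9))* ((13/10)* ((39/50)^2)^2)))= -15625000/5398029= -2.89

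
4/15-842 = -12626/15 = -841.73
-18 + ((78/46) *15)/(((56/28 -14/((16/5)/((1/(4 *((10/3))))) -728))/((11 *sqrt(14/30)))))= -18 + 441012 *sqrt(105)/47771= 76.60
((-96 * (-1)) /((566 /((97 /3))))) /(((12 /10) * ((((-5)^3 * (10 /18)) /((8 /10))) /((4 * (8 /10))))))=-148992 /884375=-0.17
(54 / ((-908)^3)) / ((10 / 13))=-0.00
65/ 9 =7.22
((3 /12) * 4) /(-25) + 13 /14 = 311 /350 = 0.89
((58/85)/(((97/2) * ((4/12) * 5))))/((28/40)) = 696/57715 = 0.01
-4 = -4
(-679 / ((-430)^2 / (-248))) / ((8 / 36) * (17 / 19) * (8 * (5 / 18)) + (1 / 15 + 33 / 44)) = 259155288 / 358123565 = 0.72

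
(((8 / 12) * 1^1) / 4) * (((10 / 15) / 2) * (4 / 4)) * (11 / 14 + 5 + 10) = 221 / 252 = 0.88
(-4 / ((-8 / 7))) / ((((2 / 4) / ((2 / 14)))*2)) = 1 / 2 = 0.50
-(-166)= 166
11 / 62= 0.18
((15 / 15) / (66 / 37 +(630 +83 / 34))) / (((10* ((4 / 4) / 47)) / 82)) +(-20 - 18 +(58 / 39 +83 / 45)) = -15897669833 / 466745175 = -34.06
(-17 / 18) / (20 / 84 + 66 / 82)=-4879 / 5388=-0.91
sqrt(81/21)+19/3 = 3*sqrt(21)/7+19/3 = 8.30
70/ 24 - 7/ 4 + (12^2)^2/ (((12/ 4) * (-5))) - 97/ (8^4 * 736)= -62459151791/ 45219840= -1381.23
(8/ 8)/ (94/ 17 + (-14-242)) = -17/ 4258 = -0.00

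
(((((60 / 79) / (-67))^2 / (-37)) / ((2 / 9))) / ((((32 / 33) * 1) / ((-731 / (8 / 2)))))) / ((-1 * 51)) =-957825 / 16585382608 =-0.00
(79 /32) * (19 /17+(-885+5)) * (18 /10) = -10623051 /2720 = -3905.53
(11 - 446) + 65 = -370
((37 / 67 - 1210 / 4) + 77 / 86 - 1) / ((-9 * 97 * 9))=290071 / 7545339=0.04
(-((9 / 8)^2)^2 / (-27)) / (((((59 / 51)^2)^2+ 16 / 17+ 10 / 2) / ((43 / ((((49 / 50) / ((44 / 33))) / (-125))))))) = -73634984634375 / 1312368684032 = -56.11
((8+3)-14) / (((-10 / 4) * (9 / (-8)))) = -16 / 15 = -1.07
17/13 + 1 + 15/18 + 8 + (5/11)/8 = 38431/3432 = 11.20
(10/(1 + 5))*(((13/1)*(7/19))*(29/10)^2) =76531/1140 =67.13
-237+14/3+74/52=-18011/78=-230.91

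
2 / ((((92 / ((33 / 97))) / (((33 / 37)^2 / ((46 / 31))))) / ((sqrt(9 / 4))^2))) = 10026423 / 1123959952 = 0.01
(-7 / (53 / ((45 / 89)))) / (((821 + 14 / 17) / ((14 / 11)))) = -24990 / 241637759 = -0.00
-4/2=-2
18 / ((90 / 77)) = 77 / 5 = 15.40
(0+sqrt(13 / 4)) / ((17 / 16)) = 8 * sqrt(13) / 17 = 1.70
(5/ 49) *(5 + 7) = 60/ 49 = 1.22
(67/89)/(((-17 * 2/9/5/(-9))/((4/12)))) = 9045/3026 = 2.99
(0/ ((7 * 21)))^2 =0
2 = 2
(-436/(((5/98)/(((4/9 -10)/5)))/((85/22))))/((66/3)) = 15617084/5445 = 2868.15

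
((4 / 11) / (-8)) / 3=-1 / 66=-0.02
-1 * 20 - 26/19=-406/19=-21.37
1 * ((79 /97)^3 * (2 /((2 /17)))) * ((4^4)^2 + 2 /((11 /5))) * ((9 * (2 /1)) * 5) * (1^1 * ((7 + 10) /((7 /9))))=83203726089756060 /70275821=1183959502.80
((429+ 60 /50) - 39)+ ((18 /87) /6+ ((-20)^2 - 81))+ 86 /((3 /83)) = 1343962 /435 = 3089.57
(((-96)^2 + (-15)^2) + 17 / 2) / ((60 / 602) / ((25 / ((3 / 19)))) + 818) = 540416905 / 46781456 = 11.55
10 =10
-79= -79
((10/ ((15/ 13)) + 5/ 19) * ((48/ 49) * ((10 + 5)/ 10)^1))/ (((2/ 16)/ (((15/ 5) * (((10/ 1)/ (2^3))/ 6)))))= 61080/ 931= 65.61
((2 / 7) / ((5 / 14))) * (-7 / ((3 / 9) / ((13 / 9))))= -364 / 15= -24.27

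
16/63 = 0.25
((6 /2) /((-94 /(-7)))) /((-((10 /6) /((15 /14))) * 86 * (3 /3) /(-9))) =243 /16168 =0.02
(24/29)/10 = 12/145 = 0.08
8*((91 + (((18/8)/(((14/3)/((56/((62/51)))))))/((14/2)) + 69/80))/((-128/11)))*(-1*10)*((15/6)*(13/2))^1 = 1179616295/111104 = 10617.23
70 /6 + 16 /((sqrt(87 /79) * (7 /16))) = 35 /3 + 256 * sqrt(6873) /609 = 46.52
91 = 91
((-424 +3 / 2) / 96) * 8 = -845 / 24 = -35.21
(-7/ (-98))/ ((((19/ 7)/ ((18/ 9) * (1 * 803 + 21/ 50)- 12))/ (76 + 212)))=5741424/ 475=12087.21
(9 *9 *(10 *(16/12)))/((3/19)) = 6840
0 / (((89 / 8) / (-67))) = 0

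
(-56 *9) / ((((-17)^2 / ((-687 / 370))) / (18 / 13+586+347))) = 3025.61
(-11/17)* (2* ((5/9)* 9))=-110/17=-6.47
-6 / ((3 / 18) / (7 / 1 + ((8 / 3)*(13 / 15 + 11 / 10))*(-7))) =1069.60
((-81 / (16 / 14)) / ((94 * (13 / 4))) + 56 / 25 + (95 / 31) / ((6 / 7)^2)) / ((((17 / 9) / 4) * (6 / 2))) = 105335356 / 24149775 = 4.36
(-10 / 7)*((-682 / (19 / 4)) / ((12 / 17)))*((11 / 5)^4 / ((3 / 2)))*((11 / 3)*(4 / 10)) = 14937802352 / 2244375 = 6655.66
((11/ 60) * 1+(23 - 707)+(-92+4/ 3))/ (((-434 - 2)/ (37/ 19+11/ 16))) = 4.68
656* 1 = 656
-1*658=-658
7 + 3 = 10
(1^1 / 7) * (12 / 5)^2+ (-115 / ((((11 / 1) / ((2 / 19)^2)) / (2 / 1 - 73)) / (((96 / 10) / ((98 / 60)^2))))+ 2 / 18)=65494619963 / 2145233475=30.53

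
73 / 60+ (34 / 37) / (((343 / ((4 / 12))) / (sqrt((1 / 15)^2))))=555893 / 456876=1.22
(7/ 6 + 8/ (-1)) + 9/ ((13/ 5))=-263/ 78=-3.37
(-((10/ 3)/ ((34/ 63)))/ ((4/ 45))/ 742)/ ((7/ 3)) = -2025/ 50456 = -0.04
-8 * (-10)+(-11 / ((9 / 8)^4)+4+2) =519190 / 6561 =79.13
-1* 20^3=-8000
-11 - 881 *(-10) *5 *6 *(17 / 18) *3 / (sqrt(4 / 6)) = -11 + 374425 *sqrt(6) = 917139.20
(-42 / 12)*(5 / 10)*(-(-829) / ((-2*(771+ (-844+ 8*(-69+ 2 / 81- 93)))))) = -67149 / 126712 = -0.53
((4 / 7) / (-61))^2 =16 / 182329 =0.00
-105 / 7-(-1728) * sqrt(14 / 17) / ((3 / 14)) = -15 + 8064 * sqrt(238) / 17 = 7302.96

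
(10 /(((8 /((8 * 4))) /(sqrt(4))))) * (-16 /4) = -320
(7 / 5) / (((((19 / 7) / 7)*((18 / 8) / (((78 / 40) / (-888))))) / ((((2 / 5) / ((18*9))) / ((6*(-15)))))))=4459 / 46123830000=0.00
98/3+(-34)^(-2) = 113291/3468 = 32.67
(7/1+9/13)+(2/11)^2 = 12152/1573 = 7.73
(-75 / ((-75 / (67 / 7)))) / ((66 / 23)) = 1541 / 462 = 3.34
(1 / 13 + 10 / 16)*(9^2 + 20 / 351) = 2076923 / 36504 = 56.90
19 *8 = 152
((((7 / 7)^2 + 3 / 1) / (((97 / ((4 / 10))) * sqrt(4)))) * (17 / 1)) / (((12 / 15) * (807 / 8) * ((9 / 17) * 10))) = 1156 / 3522555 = 0.00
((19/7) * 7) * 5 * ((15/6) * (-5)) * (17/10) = -8075/4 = -2018.75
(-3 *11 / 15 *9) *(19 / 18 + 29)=-5951 / 10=-595.10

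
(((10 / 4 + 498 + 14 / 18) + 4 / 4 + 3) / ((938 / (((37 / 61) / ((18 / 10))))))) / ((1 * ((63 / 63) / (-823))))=-1384759225 / 9269316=-149.39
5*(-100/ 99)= -500/ 99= -5.05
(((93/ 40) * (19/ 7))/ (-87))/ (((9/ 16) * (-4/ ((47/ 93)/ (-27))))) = -893/ 1479870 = -0.00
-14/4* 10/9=-35/9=-3.89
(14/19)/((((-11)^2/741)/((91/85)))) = 4.83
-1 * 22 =-22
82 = 82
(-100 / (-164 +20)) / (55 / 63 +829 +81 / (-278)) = 24325 / 29058586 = 0.00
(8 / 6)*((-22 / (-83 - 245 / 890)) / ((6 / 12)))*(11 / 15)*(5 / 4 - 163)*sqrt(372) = -111480688*sqrt(93) / 667035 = -1611.73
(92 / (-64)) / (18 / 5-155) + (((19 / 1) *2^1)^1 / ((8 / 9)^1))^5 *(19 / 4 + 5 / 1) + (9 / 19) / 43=3526655964308505169 / 2533249024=1392147369.21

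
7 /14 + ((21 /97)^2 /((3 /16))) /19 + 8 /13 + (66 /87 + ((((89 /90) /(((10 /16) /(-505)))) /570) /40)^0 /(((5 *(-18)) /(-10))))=2424184813 /1213140006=2.00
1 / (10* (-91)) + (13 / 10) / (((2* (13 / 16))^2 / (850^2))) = 323679999 / 910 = 355692.31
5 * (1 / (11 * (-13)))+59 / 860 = 4137 / 122980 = 0.03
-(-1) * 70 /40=7 /4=1.75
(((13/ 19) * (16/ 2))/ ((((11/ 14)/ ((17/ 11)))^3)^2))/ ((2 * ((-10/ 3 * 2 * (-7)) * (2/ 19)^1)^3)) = 1049063958406737/ 784607094180250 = 1.34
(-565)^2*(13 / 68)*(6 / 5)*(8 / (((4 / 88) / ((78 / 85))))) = 11827717.04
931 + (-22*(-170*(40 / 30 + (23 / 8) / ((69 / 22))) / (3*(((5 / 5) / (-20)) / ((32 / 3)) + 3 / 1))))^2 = 877894.37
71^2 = 5041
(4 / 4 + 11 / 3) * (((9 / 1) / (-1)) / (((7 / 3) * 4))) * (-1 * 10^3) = 4500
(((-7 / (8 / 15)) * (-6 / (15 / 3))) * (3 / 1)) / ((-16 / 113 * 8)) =-21357 / 512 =-41.71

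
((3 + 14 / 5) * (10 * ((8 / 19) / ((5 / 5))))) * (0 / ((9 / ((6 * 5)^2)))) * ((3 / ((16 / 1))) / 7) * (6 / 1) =0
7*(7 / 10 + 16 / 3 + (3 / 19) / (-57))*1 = 42.21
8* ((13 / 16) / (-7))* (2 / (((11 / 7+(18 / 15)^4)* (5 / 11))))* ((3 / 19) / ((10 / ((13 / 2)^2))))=-1812525 / 2423944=-0.75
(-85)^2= 7225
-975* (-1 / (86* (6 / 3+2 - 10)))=-325 / 172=-1.89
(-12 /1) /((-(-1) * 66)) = -2 /11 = -0.18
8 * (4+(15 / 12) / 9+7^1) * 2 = 1604 / 9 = 178.22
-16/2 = -8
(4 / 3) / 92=1 / 69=0.01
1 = 1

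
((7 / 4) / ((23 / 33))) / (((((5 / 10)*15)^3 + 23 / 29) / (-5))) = -66990 / 2255357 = -0.03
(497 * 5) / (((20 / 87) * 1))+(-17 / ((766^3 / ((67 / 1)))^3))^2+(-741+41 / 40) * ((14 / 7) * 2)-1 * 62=321000298164921059856519570733963231686639711482044494173 / 41218089481040474566988266432194152646319533731348480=7787.85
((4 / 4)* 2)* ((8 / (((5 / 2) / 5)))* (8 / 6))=128 / 3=42.67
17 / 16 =1.06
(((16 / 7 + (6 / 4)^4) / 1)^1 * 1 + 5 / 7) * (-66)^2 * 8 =280962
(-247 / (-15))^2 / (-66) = -61009 / 14850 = -4.11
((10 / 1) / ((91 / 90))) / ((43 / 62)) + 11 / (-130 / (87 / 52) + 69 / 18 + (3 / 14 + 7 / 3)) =799134671 / 56652414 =14.11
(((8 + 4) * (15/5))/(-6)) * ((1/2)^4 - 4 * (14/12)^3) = 2717/72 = 37.74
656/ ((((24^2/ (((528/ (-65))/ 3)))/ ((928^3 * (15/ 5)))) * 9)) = -821492004.90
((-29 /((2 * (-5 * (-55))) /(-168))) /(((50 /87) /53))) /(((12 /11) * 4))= 936033 /5000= 187.21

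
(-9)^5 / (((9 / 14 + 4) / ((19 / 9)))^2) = -51581124 / 4225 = -12208.55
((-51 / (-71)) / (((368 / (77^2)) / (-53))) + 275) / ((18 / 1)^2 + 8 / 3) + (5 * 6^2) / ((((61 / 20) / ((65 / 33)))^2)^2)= 30.27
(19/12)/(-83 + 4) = -19/948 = -0.02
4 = 4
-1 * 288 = -288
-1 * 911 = -911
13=13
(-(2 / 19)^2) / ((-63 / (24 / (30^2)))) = 8 / 1705725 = 0.00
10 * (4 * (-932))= -37280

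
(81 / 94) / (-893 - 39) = -81 / 87608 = -0.00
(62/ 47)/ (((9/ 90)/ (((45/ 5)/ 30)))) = 186/ 47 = 3.96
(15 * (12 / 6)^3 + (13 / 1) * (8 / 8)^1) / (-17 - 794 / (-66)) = -4389 / 164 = -26.76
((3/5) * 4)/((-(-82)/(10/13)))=12/533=0.02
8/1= 8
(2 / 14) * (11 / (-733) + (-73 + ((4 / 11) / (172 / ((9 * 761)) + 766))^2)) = -44563760357769518748 / 4272359026558589659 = -10.43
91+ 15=106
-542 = -542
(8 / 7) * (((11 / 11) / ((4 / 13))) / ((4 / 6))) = 39 / 7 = 5.57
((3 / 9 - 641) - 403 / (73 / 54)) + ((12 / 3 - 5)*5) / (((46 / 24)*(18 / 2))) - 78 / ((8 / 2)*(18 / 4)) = -4751903 / 5037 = -943.40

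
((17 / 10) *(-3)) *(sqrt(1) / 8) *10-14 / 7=-67 / 8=-8.38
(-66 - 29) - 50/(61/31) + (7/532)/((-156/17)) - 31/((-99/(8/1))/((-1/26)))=-2876050237/23866128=-120.51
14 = 14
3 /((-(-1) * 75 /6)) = 6 /25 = 0.24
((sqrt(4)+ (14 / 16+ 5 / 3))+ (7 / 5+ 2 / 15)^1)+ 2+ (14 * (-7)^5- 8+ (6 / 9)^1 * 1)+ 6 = -28234951 / 120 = -235291.26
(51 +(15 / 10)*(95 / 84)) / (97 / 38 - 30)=-56069 / 29204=-1.92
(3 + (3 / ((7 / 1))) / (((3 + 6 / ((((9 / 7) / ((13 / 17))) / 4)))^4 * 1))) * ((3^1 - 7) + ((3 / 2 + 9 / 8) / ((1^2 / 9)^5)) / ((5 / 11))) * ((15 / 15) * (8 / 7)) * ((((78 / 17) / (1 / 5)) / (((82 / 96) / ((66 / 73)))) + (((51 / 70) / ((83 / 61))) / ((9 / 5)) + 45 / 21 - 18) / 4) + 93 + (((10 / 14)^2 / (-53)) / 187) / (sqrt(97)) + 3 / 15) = 2897310016545518911143468165751 / 21815817554997468951725 - 862805812679081595480 * sqrt(97) / 1390544860074089834807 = 132807760.97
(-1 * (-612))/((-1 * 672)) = -51/56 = -0.91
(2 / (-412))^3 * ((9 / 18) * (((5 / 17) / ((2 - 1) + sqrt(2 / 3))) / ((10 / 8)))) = -0.00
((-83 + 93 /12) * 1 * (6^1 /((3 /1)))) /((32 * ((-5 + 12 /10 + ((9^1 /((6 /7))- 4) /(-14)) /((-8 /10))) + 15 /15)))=10535 /4972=2.12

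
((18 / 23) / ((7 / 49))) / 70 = 9 / 115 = 0.08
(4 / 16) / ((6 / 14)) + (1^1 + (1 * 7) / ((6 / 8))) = 131 / 12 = 10.92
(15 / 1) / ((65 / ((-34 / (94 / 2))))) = -102 / 611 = -0.17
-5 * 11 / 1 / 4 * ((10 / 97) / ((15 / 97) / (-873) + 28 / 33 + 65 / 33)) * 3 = -2640825 / 1749964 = -1.51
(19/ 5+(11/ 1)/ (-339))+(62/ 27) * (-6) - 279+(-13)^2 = -120.01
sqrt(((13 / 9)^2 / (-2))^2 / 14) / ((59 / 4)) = 169*sqrt(14) / 33453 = 0.02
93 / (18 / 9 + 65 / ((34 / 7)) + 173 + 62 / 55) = 0.49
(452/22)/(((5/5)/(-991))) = -223966/11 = -20360.55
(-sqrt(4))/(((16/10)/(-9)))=45/4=11.25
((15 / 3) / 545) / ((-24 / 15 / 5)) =-25 / 872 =-0.03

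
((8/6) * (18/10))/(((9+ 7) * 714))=1/4760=0.00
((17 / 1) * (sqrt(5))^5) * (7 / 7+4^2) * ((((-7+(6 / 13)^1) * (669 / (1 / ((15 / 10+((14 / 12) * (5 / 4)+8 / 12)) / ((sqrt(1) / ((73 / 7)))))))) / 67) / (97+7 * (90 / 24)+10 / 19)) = -16525604466375 * sqrt(5) / 114708958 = -322140.27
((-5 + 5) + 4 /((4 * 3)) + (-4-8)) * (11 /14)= -55 /6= -9.17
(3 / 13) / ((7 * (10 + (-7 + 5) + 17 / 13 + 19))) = 3 / 2576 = 0.00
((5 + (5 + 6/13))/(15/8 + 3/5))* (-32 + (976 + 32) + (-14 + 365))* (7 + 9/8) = 45573.74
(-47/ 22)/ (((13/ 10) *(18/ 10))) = -1175/ 1287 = -0.91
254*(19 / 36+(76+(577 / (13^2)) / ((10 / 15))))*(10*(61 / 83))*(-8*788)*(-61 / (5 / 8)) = 11838865347928832 / 126243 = 93778390468.61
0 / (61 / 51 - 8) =0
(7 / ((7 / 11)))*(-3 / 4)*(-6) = 99 / 2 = 49.50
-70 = -70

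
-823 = -823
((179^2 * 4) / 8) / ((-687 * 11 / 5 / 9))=-480615 / 5038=-95.40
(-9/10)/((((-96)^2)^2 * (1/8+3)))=-1/294912000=-0.00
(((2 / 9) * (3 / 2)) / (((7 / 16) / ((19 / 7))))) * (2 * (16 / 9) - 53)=-135280 / 1323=-102.25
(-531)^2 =281961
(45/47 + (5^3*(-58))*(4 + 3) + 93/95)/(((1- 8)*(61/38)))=453180208/100345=4516.22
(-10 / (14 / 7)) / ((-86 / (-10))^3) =-625 / 79507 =-0.01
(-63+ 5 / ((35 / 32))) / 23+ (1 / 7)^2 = -2840 / 1127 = -2.52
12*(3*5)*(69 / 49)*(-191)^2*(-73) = -675017621.63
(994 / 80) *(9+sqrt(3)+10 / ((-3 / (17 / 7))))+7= 2189 / 120+497 *sqrt(3) / 40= 39.76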